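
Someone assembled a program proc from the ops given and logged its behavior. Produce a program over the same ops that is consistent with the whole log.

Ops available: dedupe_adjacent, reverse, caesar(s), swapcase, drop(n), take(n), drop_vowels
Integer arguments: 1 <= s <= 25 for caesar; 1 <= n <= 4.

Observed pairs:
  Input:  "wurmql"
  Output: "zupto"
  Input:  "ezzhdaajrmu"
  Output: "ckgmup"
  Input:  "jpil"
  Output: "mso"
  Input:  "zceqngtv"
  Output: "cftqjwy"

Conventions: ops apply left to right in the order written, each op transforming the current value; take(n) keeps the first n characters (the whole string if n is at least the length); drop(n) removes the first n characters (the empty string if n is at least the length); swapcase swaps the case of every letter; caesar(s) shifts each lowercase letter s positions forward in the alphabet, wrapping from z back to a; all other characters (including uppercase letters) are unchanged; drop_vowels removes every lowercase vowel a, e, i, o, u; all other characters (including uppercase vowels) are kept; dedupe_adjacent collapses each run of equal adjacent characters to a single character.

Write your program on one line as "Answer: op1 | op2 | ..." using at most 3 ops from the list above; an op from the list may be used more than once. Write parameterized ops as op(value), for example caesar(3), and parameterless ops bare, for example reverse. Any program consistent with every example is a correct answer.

drop_vowels | caesar(3) | dedupe_adjacent

Check, running the answer program on each example:
  "wurmql" -> "wrmql" -> "zupto" -> "zupto"
  "ezzhdaajrmu" -> "zzhdjrm" -> "cckgmup" -> "ckgmup"
  "jpil" -> "jpl" -> "mso" -> "mso"
  "zceqngtv" -> "zcqngtv" -> "cftqjwy" -> "cftqjwy"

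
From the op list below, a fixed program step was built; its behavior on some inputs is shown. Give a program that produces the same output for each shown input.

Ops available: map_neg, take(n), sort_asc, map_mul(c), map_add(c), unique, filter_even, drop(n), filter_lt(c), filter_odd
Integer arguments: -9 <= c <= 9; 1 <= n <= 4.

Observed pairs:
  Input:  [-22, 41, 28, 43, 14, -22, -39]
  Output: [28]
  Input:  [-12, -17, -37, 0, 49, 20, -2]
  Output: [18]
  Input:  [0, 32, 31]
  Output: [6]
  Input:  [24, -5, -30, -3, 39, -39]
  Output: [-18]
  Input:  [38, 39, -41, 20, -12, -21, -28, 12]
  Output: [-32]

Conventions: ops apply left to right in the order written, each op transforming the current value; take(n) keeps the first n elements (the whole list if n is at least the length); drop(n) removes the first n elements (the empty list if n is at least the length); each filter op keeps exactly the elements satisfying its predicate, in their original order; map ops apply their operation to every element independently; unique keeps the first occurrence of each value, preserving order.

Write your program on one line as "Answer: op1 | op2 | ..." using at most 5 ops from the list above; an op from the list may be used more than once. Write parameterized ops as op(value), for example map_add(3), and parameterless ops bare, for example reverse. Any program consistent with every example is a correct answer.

unique | map_add(-6) | take(1) | map_neg

Check, running the answer program on each example:
  [-22, 41, 28, 43, 14, -22, -39] -> [-22, 41, 28, 43, 14, -39] -> [-28, 35, 22, 37, 8, -45] -> [-28] -> [28]
  [-12, -17, -37, 0, 49, 20, -2] -> [-12, -17, -37, 0, 49, 20, -2] -> [-18, -23, -43, -6, 43, 14, -8] -> [-18] -> [18]
  [0, 32, 31] -> [0, 32, 31] -> [-6, 26, 25] -> [-6] -> [6]
  [24, -5, -30, -3, 39, -39] -> [24, -5, -30, -3, 39, -39] -> [18, -11, -36, -9, 33, -45] -> [18] -> [-18]
  [38, 39, -41, 20, -12, -21, -28, 12] -> [38, 39, -41, 20, -12, -21, -28, 12] -> [32, 33, -47, 14, -18, -27, -34, 6] -> [32] -> [-32]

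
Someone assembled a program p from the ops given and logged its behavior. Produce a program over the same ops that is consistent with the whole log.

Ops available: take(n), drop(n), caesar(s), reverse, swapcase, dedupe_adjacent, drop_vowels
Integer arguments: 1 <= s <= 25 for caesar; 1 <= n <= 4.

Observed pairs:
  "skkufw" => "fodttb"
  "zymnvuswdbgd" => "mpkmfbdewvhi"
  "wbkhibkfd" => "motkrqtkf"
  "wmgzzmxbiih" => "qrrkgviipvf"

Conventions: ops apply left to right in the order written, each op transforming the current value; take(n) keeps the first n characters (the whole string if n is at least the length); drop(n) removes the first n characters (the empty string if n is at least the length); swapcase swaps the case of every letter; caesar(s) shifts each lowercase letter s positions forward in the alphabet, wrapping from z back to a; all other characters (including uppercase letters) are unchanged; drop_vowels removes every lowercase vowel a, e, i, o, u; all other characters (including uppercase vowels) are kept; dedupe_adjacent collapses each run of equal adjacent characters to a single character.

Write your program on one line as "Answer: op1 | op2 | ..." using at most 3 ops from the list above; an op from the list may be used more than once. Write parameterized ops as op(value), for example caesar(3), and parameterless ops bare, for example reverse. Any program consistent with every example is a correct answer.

caesar(14) | reverse | caesar(21)

Check, running the answer program on each example:
  "skkufw" -> "gyyitk" -> "ktiyyg" -> "fodttb"
  "zymnvuswdbgd" -> "nmabjigkrpur" -> "ruprkgijbamn" -> "mpkmfbdewvhi"
  "wbkhibkfd" -> "kpyvwpytr" -> "rtypwvypk" -> "motkrqtkf"
  "wmgzzmxbiih" -> "kaunnalpwwv" -> "vwwplannuak" -> "qrrkgviipvf"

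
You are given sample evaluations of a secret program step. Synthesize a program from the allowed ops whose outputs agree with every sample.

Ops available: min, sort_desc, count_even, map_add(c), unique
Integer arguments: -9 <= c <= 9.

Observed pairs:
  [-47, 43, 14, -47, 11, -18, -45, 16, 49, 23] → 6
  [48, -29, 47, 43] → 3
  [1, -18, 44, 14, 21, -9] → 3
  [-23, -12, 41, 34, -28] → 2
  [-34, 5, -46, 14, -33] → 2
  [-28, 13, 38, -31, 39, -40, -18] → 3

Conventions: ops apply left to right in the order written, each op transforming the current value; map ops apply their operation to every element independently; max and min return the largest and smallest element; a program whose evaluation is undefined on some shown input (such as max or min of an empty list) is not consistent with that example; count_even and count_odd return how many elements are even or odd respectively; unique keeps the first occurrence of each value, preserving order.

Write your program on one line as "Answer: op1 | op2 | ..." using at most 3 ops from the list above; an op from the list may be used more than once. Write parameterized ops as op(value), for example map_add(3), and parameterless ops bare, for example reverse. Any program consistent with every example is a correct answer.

map_add(3) | unique | count_even

Check, running the answer program on each example:
  [-47, 43, 14, -47, 11, -18, -45, 16, 49, 23] -> [-44, 46, 17, -44, 14, -15, -42, 19, 52, 26] -> [-44, 46, 17, 14, -15, -42, 19, 52, 26] -> 6
  [48, -29, 47, 43] -> [51, -26, 50, 46] -> [51, -26, 50, 46] -> 3
  [1, -18, 44, 14, 21, -9] -> [4, -15, 47, 17, 24, -6] -> [4, -15, 47, 17, 24, -6] -> 3
  [-23, -12, 41, 34, -28] -> [-20, -9, 44, 37, -25] -> [-20, -9, 44, 37, -25] -> 2
  [-34, 5, -46, 14, -33] -> [-31, 8, -43, 17, -30] -> [-31, 8, -43, 17, -30] -> 2
  [-28, 13, 38, -31, 39, -40, -18] -> [-25, 16, 41, -28, 42, -37, -15] -> [-25, 16, 41, -28, 42, -37, -15] -> 3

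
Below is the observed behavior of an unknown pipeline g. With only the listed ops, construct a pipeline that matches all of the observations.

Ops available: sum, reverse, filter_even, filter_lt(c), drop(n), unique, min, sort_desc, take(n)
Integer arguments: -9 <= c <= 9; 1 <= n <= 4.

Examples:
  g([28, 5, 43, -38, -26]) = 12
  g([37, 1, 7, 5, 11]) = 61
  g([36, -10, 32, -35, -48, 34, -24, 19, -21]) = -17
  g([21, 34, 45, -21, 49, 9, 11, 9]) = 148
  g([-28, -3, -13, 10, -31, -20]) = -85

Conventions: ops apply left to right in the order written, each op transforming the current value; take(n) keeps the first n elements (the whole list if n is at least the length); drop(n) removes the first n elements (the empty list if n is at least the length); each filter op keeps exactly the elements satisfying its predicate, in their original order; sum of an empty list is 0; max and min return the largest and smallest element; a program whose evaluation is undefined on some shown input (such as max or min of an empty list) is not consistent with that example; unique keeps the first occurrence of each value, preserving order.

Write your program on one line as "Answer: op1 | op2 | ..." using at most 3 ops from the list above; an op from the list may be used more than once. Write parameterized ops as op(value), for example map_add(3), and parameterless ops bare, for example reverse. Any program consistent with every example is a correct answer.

sort_desc | unique | sum

Check, running the answer program on each example:
  [28, 5, 43, -38, -26] -> [43, 28, 5, -26, -38] -> [43, 28, 5, -26, -38] -> 12
  [37, 1, 7, 5, 11] -> [37, 11, 7, 5, 1] -> [37, 11, 7, 5, 1] -> 61
  [36, -10, 32, -35, -48, 34, -24, 19, -21] -> [36, 34, 32, 19, -10, -21, -24, -35, -48] -> [36, 34, 32, 19, -10, -21, -24, -35, -48] -> -17
  [21, 34, 45, -21, 49, 9, 11, 9] -> [49, 45, 34, 21, 11, 9, 9, -21] -> [49, 45, 34, 21, 11, 9, -21] -> 148
  [-28, -3, -13, 10, -31, -20] -> [10, -3, -13, -20, -28, -31] -> [10, -3, -13, -20, -28, -31] -> -85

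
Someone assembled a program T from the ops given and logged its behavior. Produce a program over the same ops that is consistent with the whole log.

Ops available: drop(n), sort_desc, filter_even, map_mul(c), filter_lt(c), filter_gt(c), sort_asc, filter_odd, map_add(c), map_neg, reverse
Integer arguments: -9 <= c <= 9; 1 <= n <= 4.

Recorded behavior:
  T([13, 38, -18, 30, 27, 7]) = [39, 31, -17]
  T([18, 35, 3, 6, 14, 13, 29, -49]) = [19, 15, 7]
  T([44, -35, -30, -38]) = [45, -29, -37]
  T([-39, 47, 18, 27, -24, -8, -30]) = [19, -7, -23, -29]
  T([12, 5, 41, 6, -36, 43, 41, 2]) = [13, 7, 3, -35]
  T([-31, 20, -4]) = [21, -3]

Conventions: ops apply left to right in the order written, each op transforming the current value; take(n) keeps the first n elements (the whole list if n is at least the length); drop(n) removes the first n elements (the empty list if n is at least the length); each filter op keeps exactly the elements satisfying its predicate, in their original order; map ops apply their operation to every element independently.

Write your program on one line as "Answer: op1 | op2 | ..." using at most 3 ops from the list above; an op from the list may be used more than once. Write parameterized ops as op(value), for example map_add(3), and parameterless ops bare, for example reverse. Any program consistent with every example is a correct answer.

filter_even | sort_desc | map_add(1)

Check, running the answer program on each example:
  [13, 38, -18, 30, 27, 7] -> [38, -18, 30] -> [38, 30, -18] -> [39, 31, -17]
  [18, 35, 3, 6, 14, 13, 29, -49] -> [18, 6, 14] -> [18, 14, 6] -> [19, 15, 7]
  [44, -35, -30, -38] -> [44, -30, -38] -> [44, -30, -38] -> [45, -29, -37]
  [-39, 47, 18, 27, -24, -8, -30] -> [18, -24, -8, -30] -> [18, -8, -24, -30] -> [19, -7, -23, -29]
  [12, 5, 41, 6, -36, 43, 41, 2] -> [12, 6, -36, 2] -> [12, 6, 2, -36] -> [13, 7, 3, -35]
  [-31, 20, -4] -> [20, -4] -> [20, -4] -> [21, -3]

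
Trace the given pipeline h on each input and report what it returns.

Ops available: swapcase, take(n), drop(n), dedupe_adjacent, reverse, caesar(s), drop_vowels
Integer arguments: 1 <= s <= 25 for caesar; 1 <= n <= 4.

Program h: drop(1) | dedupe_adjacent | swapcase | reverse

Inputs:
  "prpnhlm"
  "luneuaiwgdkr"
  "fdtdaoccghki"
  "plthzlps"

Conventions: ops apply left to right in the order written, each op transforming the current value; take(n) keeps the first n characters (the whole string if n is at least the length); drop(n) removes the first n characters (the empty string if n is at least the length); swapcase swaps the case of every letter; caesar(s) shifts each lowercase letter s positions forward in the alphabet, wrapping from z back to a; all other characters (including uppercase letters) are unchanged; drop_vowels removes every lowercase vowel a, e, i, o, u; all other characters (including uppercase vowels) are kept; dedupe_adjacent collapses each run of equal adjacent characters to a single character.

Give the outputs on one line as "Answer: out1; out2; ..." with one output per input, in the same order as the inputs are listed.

Execution, op by op:
  "prpnhlm" -> "rpnhlm" -> "rpnhlm" -> "RPNHLM" -> "MLHNPR"
  "luneuaiwgdkr" -> "uneuaiwgdkr" -> "uneuaiwgdkr" -> "UNEUAIWGDKR" -> "RKDGWIAUENU"
  "fdtdaoccghki" -> "dtdaoccghki" -> "dtdaocghki" -> "DTDAOCGHKI" -> "IKHGCOADTD"
  "plthzlps" -> "lthzlps" -> "lthzlps" -> "LTHZLPS" -> "SPLZHTL"

"MLHNPR"; "RKDGWIAUENU"; "IKHGCOADTD"; "SPLZHTL"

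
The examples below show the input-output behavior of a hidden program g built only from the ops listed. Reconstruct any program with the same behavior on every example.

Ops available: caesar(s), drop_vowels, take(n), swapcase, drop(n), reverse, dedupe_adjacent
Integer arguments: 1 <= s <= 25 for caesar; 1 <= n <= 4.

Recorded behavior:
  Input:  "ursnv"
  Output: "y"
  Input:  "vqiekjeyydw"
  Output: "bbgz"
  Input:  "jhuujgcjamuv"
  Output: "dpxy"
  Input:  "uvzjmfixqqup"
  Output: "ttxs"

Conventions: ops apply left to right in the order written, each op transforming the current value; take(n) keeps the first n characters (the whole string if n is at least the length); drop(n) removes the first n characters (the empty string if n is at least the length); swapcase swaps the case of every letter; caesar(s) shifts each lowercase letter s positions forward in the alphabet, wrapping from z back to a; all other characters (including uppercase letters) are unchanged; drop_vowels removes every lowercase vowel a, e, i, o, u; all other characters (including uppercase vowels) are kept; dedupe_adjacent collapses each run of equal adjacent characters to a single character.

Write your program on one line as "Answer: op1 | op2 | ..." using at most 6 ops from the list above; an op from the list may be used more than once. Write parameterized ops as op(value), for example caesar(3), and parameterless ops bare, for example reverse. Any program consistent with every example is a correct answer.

drop(4) | caesar(3) | reverse | take(4) | reverse

Check, running the answer program on each example:
  "ursnv" -> "v" -> "y" -> "y" -> "y" -> "y"
  "vqiekjeyydw" -> "kjeyydw" -> "nmhbbgz" -> "zgbbhmn" -> "zgbb" -> "bbgz"
  "jhuujgcjamuv" -> "jgcjamuv" -> "mjfmdpxy" -> "yxpdmfjm" -> "yxpd" -> "dpxy"
  "uvzjmfixqqup" -> "mfixqqup" -> "pilattxs" -> "sxttalip" -> "sxtt" -> "ttxs"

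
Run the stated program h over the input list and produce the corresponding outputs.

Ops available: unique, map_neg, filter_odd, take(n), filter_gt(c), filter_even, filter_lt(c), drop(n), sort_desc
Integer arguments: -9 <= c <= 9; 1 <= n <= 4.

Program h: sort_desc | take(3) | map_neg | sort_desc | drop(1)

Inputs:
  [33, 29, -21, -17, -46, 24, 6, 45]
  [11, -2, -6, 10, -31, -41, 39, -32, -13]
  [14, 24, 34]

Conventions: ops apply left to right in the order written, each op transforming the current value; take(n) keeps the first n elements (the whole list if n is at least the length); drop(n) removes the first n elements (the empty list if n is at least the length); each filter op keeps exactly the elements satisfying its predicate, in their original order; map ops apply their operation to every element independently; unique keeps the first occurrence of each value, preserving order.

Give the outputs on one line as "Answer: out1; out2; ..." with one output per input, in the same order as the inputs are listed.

Execution, op by op:
  [33, 29, -21, -17, -46, 24, 6, 45] -> [45, 33, 29, 24, 6, -17, -21, -46] -> [45, 33, 29] -> [-45, -33, -29] -> [-29, -33, -45] -> [-33, -45]
  [11, -2, -6, 10, -31, -41, 39, -32, -13] -> [39, 11, 10, -2, -6, -13, -31, -32, -41] -> [39, 11, 10] -> [-39, -11, -10] -> [-10, -11, -39] -> [-11, -39]
  [14, 24, 34] -> [34, 24, 14] -> [34, 24, 14] -> [-34, -24, -14] -> [-14, -24, -34] -> [-24, -34]

[-33, -45]; [-11, -39]; [-24, -34]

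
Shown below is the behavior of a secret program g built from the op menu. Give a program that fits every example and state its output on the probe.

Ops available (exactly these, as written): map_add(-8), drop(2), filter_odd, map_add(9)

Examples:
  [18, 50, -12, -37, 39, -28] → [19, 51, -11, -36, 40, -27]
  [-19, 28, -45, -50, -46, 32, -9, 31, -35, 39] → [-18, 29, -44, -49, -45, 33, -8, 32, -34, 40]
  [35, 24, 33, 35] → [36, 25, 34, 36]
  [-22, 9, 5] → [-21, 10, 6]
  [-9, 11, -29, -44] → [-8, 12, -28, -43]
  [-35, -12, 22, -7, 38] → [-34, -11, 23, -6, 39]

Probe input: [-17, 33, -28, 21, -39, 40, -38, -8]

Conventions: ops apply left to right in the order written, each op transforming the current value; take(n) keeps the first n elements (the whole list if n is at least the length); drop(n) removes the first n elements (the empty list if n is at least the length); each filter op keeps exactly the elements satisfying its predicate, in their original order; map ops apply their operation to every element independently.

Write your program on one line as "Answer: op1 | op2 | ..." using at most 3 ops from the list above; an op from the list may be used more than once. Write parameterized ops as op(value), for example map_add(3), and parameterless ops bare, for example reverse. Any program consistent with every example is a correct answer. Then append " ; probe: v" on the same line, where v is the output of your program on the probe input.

map_add(-8) | map_add(9) ; probe: [-16, 34, -27, 22, -38, 41, -37, -7]

Check, running the answer program on each example:
  [18, 50, -12, -37, 39, -28] -> [10, 42, -20, -45, 31, -36] -> [19, 51, -11, -36, 40, -27]
  [-19, 28, -45, -50, -46, 32, -9, 31, -35, 39] -> [-27, 20, -53, -58, -54, 24, -17, 23, -43, 31] -> [-18, 29, -44, -49, -45, 33, -8, 32, -34, 40]
  [35, 24, 33, 35] -> [27, 16, 25, 27] -> [36, 25, 34, 36]
  [-22, 9, 5] -> [-30, 1, -3] -> [-21, 10, 6]
  [-9, 11, -29, -44] -> [-17, 3, -37, -52] -> [-8, 12, -28, -43]
  [-35, -12, 22, -7, 38] -> [-43, -20, 14, -15, 30] -> [-34, -11, 23, -6, 39]
  probe: [-17, 33, -28, 21, -39, 40, -38, -8] -> [-25, 25, -36, 13, -47, 32, -46, -16] -> [-16, 34, -27, 22, -38, 41, -37, -7]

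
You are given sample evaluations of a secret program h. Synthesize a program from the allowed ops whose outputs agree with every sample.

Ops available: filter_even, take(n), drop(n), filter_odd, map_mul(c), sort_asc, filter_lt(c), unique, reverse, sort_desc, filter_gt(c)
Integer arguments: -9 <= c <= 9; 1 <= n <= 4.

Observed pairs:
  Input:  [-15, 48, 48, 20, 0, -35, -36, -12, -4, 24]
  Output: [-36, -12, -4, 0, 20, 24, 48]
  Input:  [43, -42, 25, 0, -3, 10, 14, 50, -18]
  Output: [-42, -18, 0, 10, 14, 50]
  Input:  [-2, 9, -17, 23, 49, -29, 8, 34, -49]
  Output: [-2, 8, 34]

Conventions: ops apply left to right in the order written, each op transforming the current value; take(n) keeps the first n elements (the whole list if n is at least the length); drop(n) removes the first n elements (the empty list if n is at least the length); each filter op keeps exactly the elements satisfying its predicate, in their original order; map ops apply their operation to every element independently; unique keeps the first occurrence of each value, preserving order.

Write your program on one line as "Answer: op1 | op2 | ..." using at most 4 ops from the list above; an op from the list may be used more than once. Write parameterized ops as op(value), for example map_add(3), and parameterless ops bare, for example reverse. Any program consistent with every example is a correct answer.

unique | sort_desc | filter_even | reverse

Check, running the answer program on each example:
  [-15, 48, 48, 20, 0, -35, -36, -12, -4, 24] -> [-15, 48, 20, 0, -35, -36, -12, -4, 24] -> [48, 24, 20, 0, -4, -12, -15, -35, -36] -> [48, 24, 20, 0, -4, -12, -36] -> [-36, -12, -4, 0, 20, 24, 48]
  [43, -42, 25, 0, -3, 10, 14, 50, -18] -> [43, -42, 25, 0, -3, 10, 14, 50, -18] -> [50, 43, 25, 14, 10, 0, -3, -18, -42] -> [50, 14, 10, 0, -18, -42] -> [-42, -18, 0, 10, 14, 50]
  [-2, 9, -17, 23, 49, -29, 8, 34, -49] -> [-2, 9, -17, 23, 49, -29, 8, 34, -49] -> [49, 34, 23, 9, 8, -2, -17, -29, -49] -> [34, 8, -2] -> [-2, 8, 34]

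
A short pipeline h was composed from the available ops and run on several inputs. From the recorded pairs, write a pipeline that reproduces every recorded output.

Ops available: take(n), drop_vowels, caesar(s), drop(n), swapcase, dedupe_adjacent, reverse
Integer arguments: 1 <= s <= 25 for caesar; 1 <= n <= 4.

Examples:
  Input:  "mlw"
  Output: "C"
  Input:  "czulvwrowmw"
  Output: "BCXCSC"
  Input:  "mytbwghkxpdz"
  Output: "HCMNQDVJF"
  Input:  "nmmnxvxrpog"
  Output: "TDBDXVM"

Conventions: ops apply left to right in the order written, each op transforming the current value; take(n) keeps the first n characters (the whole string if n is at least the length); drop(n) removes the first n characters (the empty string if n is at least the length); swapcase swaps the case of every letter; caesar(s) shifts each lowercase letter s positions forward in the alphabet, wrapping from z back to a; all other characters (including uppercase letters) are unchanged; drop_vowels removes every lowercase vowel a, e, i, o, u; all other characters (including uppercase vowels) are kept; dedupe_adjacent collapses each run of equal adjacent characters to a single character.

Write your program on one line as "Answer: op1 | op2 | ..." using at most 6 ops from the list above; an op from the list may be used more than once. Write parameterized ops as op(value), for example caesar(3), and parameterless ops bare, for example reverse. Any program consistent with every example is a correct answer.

dedupe_adjacent | caesar(6) | drop_vowels | drop(2) | swapcase

Check, running the answer program on each example:
  "mlw" -> "mlw" -> "src" -> "src" -> "c" -> "C"
  "czulvwrowmw" -> "czulvwrowmw" -> "ifarbcxucsc" -> "frbcxcsc" -> "bcxcsc" -> "BCXCSC"
  "mytbwghkxpdz" -> "mytbwghkxpdz" -> "sezhcmnqdvjf" -> "szhcmnqdvjf" -> "hcmnqdvjf" -> "HCMNQDVJF"
  "nmmnxvxrpog" -> "nmnxvxrpog" -> "tstdbdxvum" -> "tstdbdxvm" -> "tdbdxvm" -> "TDBDXVM"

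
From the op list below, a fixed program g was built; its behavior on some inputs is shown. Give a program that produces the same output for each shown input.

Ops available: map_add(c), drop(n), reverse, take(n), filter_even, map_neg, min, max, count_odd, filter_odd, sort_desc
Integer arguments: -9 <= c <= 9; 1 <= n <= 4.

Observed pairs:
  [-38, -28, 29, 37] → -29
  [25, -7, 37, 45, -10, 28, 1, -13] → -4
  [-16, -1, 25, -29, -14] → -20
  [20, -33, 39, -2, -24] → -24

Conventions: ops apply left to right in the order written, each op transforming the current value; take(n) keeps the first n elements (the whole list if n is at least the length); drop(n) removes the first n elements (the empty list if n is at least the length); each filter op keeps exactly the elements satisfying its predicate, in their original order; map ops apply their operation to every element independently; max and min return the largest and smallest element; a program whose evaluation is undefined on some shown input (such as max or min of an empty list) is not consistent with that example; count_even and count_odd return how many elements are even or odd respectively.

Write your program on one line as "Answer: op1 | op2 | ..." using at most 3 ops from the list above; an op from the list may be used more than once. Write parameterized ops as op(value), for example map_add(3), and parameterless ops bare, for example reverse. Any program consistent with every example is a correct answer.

map_add(9) | min

Check, running the answer program on each example:
  [-38, -28, 29, 37] -> [-29, -19, 38, 46] -> -29
  [25, -7, 37, 45, -10, 28, 1, -13] -> [34, 2, 46, 54, -1, 37, 10, -4] -> -4
  [-16, -1, 25, -29, -14] -> [-7, 8, 34, -20, -5] -> -20
  [20, -33, 39, -2, -24] -> [29, -24, 48, 7, -15] -> -24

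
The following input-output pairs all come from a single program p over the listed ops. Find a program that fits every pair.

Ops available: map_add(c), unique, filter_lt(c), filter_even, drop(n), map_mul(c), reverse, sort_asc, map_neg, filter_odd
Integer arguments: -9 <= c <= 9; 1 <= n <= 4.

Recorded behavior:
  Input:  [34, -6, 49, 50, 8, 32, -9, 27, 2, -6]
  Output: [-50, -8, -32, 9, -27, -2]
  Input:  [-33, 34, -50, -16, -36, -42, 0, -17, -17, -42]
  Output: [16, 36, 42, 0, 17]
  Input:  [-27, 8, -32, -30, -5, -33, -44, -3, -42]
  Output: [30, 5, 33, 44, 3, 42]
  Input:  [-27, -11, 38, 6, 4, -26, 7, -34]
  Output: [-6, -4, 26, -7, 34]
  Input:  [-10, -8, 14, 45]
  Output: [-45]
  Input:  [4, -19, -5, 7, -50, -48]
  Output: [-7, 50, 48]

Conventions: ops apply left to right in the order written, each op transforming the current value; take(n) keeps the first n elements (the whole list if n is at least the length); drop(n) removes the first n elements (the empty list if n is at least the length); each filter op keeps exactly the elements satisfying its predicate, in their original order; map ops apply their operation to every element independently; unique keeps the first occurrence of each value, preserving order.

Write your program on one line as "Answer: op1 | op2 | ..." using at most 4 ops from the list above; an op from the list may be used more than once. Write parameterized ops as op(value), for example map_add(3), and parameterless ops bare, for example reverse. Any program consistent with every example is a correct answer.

unique | map_neg | drop(3)

Check, running the answer program on each example:
  [34, -6, 49, 50, 8, 32, -9, 27, 2, -6] -> [34, -6, 49, 50, 8, 32, -9, 27, 2] -> [-34, 6, -49, -50, -8, -32, 9, -27, -2] -> [-50, -8, -32, 9, -27, -2]
  [-33, 34, -50, -16, -36, -42, 0, -17, -17, -42] -> [-33, 34, -50, -16, -36, -42, 0, -17] -> [33, -34, 50, 16, 36, 42, 0, 17] -> [16, 36, 42, 0, 17]
  [-27, 8, -32, -30, -5, -33, -44, -3, -42] -> [-27, 8, -32, -30, -5, -33, -44, -3, -42] -> [27, -8, 32, 30, 5, 33, 44, 3, 42] -> [30, 5, 33, 44, 3, 42]
  [-27, -11, 38, 6, 4, -26, 7, -34] -> [-27, -11, 38, 6, 4, -26, 7, -34] -> [27, 11, -38, -6, -4, 26, -7, 34] -> [-6, -4, 26, -7, 34]
  [-10, -8, 14, 45] -> [-10, -8, 14, 45] -> [10, 8, -14, -45] -> [-45]
  [4, -19, -5, 7, -50, -48] -> [4, -19, -5, 7, -50, -48] -> [-4, 19, 5, -7, 50, 48] -> [-7, 50, 48]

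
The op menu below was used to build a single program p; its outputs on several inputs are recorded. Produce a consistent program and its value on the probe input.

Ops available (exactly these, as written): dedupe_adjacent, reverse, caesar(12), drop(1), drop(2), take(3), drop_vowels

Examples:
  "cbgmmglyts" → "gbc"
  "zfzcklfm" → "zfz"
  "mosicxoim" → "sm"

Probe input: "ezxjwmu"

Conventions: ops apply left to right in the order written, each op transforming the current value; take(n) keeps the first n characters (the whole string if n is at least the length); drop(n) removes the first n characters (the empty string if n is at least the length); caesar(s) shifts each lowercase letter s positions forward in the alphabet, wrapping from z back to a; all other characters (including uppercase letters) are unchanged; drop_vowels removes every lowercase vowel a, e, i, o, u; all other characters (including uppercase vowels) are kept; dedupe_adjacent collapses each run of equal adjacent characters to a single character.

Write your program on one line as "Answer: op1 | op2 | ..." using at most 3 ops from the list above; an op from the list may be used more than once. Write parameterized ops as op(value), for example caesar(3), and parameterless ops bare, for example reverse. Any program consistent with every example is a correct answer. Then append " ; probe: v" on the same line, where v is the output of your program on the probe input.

take(3) | reverse | drop_vowels ; probe: "xz"

Check, running the answer program on each example:
  "cbgmmglyts" -> "cbg" -> "gbc" -> "gbc"
  "zfzcklfm" -> "zfz" -> "zfz" -> "zfz"
  "mosicxoim" -> "mos" -> "som" -> "sm"
  probe: "ezxjwmu" -> "ezx" -> "xze" -> "xz"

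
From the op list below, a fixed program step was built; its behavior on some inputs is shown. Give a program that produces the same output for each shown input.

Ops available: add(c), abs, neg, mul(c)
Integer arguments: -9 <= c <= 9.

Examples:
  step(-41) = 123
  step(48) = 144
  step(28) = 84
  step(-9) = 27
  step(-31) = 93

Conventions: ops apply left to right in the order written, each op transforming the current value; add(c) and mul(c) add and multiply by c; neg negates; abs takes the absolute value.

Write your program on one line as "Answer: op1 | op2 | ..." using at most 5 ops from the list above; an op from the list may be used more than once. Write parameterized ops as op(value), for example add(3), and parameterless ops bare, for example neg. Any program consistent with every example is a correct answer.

neg | abs | mul(-3) | neg

Check, running the answer program on each example:
  -41 -> 41 -> 41 -> -123 -> 123
  48 -> -48 -> 48 -> -144 -> 144
  28 -> -28 -> 28 -> -84 -> 84
  -9 -> 9 -> 9 -> -27 -> 27
  -31 -> 31 -> 31 -> -93 -> 93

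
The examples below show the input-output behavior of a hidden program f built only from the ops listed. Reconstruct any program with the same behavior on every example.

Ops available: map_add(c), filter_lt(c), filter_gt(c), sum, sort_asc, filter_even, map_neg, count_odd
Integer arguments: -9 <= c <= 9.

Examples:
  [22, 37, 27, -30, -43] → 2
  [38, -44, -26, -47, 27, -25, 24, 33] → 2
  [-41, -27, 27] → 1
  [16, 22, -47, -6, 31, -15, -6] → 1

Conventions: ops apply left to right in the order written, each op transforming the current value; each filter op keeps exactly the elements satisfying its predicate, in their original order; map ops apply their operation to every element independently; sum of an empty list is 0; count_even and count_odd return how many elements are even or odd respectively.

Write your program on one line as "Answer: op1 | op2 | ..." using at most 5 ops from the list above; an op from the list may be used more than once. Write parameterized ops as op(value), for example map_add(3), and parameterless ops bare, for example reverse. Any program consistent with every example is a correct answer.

map_neg | filter_lt(-2) | map_neg | count_odd

Check, running the answer program on each example:
  [22, 37, 27, -30, -43] -> [-22, -37, -27, 30, 43] -> [-22, -37, -27] -> [22, 37, 27] -> 2
  [38, -44, -26, -47, 27, -25, 24, 33] -> [-38, 44, 26, 47, -27, 25, -24, -33] -> [-38, -27, -24, -33] -> [38, 27, 24, 33] -> 2
  [-41, -27, 27] -> [41, 27, -27] -> [-27] -> [27] -> 1
  [16, 22, -47, -6, 31, -15, -6] -> [-16, -22, 47, 6, -31, 15, 6] -> [-16, -22, -31] -> [16, 22, 31] -> 1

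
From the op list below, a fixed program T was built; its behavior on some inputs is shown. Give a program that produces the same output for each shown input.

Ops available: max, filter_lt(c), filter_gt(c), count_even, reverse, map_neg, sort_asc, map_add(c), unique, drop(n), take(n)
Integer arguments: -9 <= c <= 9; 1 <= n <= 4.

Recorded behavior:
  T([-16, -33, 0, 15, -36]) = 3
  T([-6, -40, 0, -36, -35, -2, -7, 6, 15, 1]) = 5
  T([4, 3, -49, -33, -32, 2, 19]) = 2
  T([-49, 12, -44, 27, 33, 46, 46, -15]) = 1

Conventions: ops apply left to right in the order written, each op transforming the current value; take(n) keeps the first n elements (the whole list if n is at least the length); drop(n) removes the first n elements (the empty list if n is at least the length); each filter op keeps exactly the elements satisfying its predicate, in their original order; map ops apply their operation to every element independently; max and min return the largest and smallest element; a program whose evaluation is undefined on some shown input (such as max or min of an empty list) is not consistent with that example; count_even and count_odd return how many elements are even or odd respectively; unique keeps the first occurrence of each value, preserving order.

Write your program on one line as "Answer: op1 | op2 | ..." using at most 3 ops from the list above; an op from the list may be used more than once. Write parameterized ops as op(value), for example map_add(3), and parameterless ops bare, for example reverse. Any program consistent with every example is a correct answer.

filter_lt(3) | reverse | count_even

Check, running the answer program on each example:
  [-16, -33, 0, 15, -36] -> [-16, -33, 0, -36] -> [-36, 0, -33, -16] -> 3
  [-6, -40, 0, -36, -35, -2, -7, 6, 15, 1] -> [-6, -40, 0, -36, -35, -2, -7, 1] -> [1, -7, -2, -35, -36, 0, -40, -6] -> 5
  [4, 3, -49, -33, -32, 2, 19] -> [-49, -33, -32, 2] -> [2, -32, -33, -49] -> 2
  [-49, 12, -44, 27, 33, 46, 46, -15] -> [-49, -44, -15] -> [-15, -44, -49] -> 1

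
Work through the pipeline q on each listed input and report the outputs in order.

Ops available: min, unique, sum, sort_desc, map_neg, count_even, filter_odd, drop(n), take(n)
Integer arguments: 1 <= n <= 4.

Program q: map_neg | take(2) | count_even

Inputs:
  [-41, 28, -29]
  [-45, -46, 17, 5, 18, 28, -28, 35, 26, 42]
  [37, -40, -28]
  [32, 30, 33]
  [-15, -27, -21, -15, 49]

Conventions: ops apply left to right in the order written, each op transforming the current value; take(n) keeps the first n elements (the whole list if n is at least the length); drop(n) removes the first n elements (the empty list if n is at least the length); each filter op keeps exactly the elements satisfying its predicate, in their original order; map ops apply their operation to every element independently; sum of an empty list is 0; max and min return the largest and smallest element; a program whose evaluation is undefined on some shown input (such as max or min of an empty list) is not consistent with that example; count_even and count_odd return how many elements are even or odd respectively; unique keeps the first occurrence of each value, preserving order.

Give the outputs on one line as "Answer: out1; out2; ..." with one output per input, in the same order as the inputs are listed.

Execution, op by op:
  [-41, 28, -29] -> [41, -28, 29] -> [41, -28] -> 1
  [-45, -46, 17, 5, 18, 28, -28, 35, 26, 42] -> [45, 46, -17, -5, -18, -28, 28, -35, -26, -42] -> [45, 46] -> 1
  [37, -40, -28] -> [-37, 40, 28] -> [-37, 40] -> 1
  [32, 30, 33] -> [-32, -30, -33] -> [-32, -30] -> 2
  [-15, -27, -21, -15, 49] -> [15, 27, 21, 15, -49] -> [15, 27] -> 0

1; 1; 1; 2; 0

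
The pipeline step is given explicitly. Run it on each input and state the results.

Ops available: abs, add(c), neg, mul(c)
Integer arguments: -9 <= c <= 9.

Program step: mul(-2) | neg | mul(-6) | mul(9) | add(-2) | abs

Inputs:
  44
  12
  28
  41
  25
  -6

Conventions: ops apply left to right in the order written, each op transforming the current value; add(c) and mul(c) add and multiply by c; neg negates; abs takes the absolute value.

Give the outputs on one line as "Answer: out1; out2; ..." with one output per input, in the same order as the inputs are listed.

4754; 1298; 3026; 4430; 2702; 646

Execution, op by op:
  44 -> -88 -> 88 -> -528 -> -4752 -> -4754 -> 4754
  12 -> -24 -> 24 -> -144 -> -1296 -> -1298 -> 1298
  28 -> -56 -> 56 -> -336 -> -3024 -> -3026 -> 3026
  41 -> -82 -> 82 -> -492 -> -4428 -> -4430 -> 4430
  25 -> -50 -> 50 -> -300 -> -2700 -> -2702 -> 2702
  -6 -> 12 -> -12 -> 72 -> 648 -> 646 -> 646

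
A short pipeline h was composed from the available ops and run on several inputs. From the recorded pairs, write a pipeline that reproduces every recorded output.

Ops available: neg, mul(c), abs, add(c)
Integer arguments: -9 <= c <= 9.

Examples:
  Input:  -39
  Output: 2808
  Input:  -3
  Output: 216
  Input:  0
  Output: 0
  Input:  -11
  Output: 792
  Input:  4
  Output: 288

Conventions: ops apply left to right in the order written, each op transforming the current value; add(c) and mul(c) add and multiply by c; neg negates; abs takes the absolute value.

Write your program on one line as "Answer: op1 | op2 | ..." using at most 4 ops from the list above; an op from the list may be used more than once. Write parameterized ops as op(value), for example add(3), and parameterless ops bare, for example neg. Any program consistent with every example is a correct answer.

mul(8) | abs | mul(-9) | neg

Check, running the answer program on each example:
  -39 -> -312 -> 312 -> -2808 -> 2808
  -3 -> -24 -> 24 -> -216 -> 216
  0 -> 0 -> 0 -> 0 -> 0
  -11 -> -88 -> 88 -> -792 -> 792
  4 -> 32 -> 32 -> -288 -> 288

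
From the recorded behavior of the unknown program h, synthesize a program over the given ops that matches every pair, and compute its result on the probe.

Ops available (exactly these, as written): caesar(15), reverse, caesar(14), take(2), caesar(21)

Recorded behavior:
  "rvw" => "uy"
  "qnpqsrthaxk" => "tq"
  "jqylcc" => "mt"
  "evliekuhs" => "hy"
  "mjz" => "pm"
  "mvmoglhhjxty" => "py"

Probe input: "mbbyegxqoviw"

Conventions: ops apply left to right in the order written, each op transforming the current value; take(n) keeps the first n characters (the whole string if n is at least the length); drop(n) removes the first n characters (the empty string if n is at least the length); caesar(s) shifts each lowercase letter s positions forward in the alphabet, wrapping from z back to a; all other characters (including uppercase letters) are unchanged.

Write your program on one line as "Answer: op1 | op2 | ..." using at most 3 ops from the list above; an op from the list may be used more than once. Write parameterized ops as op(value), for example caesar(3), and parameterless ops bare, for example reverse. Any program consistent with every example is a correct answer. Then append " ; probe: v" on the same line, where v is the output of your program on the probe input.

caesar(15) | caesar(14) | take(2) ; probe: "pe"

Check, running the answer program on each example:
  "rvw" -> "gkl" -> "uyz" -> "uy"
  "qnpqsrthaxk" -> "fcefhgiwpmz" -> "tqstvuwkdan" -> "tq"
  "jqylcc" -> "yfnarr" -> "mtboff" -> "mt"
  "evliekuhs" -> "tkaxtzjwh" -> "hyolhnxkv" -> "hy"
  "mjz" -> "byo" -> "pmc" -> "pm"
  "mvmoglhhjxty" -> "bkbdvawwymin" -> "pyprjokkmawb" -> "py"
  probe: "mbbyegxqoviw" -> "bqqntvmfdkxl" -> "peebhjatrylz" -> "pe"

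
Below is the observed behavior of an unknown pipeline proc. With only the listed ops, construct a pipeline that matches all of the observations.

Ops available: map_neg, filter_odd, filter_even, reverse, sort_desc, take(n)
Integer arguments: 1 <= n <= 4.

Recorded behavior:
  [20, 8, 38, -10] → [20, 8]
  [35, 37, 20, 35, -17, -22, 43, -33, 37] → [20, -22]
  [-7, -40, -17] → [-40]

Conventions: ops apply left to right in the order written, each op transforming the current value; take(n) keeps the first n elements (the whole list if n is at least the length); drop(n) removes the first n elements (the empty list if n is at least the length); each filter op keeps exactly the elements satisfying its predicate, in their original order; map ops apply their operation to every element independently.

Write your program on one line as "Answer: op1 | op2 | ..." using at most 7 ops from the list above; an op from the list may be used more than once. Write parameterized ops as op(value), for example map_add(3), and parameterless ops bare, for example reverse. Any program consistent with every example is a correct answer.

reverse | map_neg | reverse | filter_even | take(2) | map_neg

Check, running the answer program on each example:
  [20, 8, 38, -10] -> [-10, 38, 8, 20] -> [10, -38, -8, -20] -> [-20, -8, -38, 10] -> [-20, -8, -38, 10] -> [-20, -8] -> [20, 8]
  [35, 37, 20, 35, -17, -22, 43, -33, 37] -> [37, -33, 43, -22, -17, 35, 20, 37, 35] -> [-37, 33, -43, 22, 17, -35, -20, -37, -35] -> [-35, -37, -20, -35, 17, 22, -43, 33, -37] -> [-20, 22] -> [-20, 22] -> [20, -22]
  [-7, -40, -17] -> [-17, -40, -7] -> [17, 40, 7] -> [7, 40, 17] -> [40] -> [40] -> [-40]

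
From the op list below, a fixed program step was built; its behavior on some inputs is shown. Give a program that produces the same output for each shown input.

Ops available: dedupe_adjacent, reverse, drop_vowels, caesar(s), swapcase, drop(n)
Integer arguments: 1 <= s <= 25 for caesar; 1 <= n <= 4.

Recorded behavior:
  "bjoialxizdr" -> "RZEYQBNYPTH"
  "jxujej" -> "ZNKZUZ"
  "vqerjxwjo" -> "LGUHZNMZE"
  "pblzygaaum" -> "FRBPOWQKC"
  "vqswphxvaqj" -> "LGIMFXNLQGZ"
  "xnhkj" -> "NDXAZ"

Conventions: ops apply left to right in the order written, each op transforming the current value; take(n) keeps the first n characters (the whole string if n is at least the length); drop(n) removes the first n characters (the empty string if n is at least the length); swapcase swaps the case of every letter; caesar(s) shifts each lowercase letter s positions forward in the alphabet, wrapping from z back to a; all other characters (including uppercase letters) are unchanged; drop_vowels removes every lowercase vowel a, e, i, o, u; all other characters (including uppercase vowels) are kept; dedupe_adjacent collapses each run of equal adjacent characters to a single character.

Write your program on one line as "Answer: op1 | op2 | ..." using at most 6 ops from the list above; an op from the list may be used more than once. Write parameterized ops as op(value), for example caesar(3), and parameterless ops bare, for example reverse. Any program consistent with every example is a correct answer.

dedupe_adjacent | reverse | caesar(8) | reverse | caesar(8) | swapcase

Check, running the answer program on each example:
  "bjoialxizdr" -> "bjoialxizdr" -> "rdzixlaiojb" -> "zlhqftiqwrj" -> "jrwqitfqhlz" -> "rzeyqbnypth" -> "RZEYQBNYPTH"
  "jxujej" -> "jxujej" -> "jejuxj" -> "rmrcfr" -> "rfcrmr" -> "znkzuz" -> "ZNKZUZ"
  "vqerjxwjo" -> "vqerjxwjo" -> "ojwxjreqv" -> "wrefrzmyd" -> "dymzrferw" -> "lguhznmze" -> "LGUHZNMZE"
  "pblzygaaum" -> "pblzygaum" -> "muagyzlbp" -> "ucioghtjx" -> "xjthgoicu" -> "frbpowqkc" -> "FRBPOWQKC"
  "vqswphxvaqj" -> "vqswphxvaqj" -> "jqavxhpwsqv" -> "ryidfpxeayd" -> "dyaexpfdiyr" -> "lgimfxnlqgz" -> "LGIMFXNLQGZ"
  "xnhkj" -> "xnhkj" -> "jkhnx" -> "rspvf" -> "fvpsr" -> "ndxaz" -> "NDXAZ"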